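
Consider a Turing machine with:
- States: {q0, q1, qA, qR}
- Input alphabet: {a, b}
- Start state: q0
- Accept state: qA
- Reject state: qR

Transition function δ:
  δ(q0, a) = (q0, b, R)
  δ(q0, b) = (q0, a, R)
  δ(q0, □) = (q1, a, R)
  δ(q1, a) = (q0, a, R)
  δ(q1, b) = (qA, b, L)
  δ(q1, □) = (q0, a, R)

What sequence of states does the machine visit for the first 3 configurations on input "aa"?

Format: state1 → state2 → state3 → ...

Execution trace:
Initial: [q0]aa
Step 1: δ(q0, a) = (q0, b, R) → b[q0]a
Step 2: δ(q0, a) = (q0, b, R) → bb[q0]□

State sequence: q0 → q0 → q0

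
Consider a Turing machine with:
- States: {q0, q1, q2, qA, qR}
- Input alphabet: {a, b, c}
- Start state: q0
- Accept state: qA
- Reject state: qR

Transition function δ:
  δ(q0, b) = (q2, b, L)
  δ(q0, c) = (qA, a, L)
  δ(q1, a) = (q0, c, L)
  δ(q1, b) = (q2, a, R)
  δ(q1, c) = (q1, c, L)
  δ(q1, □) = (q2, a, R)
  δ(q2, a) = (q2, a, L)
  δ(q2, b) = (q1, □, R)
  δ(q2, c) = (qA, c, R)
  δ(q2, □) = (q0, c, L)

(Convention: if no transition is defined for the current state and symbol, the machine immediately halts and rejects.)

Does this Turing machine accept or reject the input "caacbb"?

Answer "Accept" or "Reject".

Execution trace:
Initial: [q0]caacbb
Step 1: δ(q0, c) = (qA, a, L) → [qA]□aaacbb

The machine reaches the accept state qA and halts.

Answer: Accept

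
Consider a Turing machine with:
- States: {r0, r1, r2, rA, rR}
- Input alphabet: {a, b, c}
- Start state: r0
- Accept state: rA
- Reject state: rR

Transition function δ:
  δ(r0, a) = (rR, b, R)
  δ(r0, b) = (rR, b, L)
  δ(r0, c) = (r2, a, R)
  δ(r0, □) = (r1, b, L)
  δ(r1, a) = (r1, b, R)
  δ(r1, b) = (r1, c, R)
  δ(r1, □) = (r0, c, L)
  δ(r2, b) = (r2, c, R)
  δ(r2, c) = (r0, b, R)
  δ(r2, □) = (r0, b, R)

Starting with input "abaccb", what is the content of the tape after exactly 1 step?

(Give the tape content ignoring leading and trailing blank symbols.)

Execution trace:
Initial: [r0]abaccb
Step 1: δ(r0, a) = (rR, b, R) → b[rR]baccb

The machine reaches the reject state rR and halts.

After 1 step, the tape (ignoring leading/trailing blanks) is: bbaccb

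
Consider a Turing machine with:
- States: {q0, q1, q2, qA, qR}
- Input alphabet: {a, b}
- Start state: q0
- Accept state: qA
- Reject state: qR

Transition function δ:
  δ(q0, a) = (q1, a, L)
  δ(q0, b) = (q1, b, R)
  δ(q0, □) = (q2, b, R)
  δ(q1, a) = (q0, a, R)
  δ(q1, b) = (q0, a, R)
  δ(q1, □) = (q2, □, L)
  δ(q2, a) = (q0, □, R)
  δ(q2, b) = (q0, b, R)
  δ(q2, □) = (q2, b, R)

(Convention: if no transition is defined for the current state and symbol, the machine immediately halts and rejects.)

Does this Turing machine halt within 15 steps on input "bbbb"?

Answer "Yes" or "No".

Execution trace:
Initial: [q0]bbbb
Step 1: δ(q0, b) = (q1, b, R) → b[q1]bbb
Step 2: δ(q1, b) = (q0, a, R) → ba[q0]bb
Step 3: δ(q0, b) = (q1, b, R) → bab[q1]b
Step 4: δ(q1, b) = (q0, a, R) → baba[q0]□
Step 5: δ(q0, □) = (q2, b, R) → babab[q2]□
Step 6: δ(q2, □) = (q2, b, R) → bababb[q2]□
Step 7: δ(q2, □) = (q2, b, R) → bababbb[q2]□
Step 8: δ(q2, □) = (q2, b, R) → bababbbb[q2]□
Step 9: δ(q2, □) = (q2, b, R) → bababbbbb[q2]□
Step 10: δ(q2, □) = (q2, b, R) → bababbbbbb[q2]□
Step 11: δ(q2, □) = (q2, b, R) → bababbbbbbb[q2]□
Step 12: δ(q2, □) = (q2, b, R) → bababbbbbbbb[q2]□
Step 13: δ(q2, □) = (q2, b, R) → bababbbbbbbbb[q2]□
Step 14: δ(q2, □) = (q2, b, R) → bababbbbbbbbbb[q2]□
Step 15: δ(q2, □) = (q2, b, R) → bababbbbbbbbbbb[q2]□

The machine has not reached a halting state after 15 steps.
The machine did not halt within the 15-step bound.

Answer: No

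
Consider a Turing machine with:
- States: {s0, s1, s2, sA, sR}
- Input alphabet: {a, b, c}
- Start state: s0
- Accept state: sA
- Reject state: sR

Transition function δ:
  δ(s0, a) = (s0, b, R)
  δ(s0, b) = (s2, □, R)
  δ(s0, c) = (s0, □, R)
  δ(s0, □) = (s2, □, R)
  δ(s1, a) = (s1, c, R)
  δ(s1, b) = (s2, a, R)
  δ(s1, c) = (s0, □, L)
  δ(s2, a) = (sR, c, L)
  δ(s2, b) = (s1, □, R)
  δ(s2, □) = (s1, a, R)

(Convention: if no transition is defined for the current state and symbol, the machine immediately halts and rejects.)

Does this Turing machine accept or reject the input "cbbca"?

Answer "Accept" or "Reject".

Execution trace:
Initial: [s0]cbbca
Step 1: δ(s0, c) = (s0, □, R) → □[s0]bbca
Step 2: δ(s0, b) = (s2, □, R) → □□[s2]bca
Step 3: δ(s2, b) = (s1, □, R) → □□□[s1]ca
Step 4: δ(s1, c) = (s0, □, L) → □□[s0]□□a
Step 5: δ(s0, □) = (s2, □, R) → □□□[s2]□a
Step 6: δ(s2, □) = (s1, a, R) → □□□a[s1]a
Step 7: δ(s1, a) = (s1, c, R) → □□□ac[s1]□

No transition is defined for δ(s1, □). By convention the machine halts and rejects.

Answer: Reject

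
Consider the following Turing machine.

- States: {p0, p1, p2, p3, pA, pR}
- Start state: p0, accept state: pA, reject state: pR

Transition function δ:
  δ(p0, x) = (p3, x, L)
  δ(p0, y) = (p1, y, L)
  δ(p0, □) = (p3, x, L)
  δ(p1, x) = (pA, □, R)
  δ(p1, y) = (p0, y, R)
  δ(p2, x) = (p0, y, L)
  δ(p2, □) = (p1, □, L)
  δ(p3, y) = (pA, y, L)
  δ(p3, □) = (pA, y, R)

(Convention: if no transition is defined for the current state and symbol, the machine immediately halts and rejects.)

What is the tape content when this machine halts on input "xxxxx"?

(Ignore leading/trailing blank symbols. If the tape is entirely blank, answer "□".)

Execution trace:
Initial: [p0]xxxxx
Step 1: δ(p0, x) = (p3, x, L) → [p3]□xxxxx
Step 2: δ(p3, □) = (pA, y, R) → y[pA]xxxxx

The machine reaches the accept state pA and halts.

Final tape (ignoring leading/trailing blanks): yxxxxx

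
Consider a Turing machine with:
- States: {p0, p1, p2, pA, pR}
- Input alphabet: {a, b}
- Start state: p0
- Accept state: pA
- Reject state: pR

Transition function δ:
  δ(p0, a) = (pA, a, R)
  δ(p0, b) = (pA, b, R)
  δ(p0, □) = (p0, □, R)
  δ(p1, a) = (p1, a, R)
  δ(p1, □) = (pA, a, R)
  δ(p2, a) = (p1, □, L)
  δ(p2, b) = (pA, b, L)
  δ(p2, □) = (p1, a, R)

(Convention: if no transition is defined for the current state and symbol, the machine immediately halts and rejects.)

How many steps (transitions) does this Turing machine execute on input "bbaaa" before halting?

Execution trace:
Initial: [p0]bbaaa
Step 1: δ(p0, b) = (pA, b, R) → b[pA]baaa

The machine reaches the accept state pA and halts.

The machine executed 1 step before halting.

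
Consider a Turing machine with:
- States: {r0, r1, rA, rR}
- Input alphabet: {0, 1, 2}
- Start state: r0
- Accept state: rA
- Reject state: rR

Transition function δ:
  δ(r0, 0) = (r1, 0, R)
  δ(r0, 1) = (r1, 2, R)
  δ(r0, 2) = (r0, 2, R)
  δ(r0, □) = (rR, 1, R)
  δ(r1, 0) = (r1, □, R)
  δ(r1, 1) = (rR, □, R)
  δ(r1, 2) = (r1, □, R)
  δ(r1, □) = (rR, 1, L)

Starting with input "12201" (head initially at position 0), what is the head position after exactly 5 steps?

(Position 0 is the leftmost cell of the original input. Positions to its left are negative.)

Execution trace (head position shown):
Step 0: [r0]12201  (head at position 0)
Step 1: move right → 2[r1]2201  (head at position 1)
Step 2: move right → 2□[r1]201  (head at position 2)
Step 3: move right → 2□□[r1]01  (head at position 3)
Step 4: move right → 2□□□[r1]1  (head at position 4)
Step 5: move right → 2□□□□[rR]□  (head at position 5)

After 5 steps, the head is at position 5.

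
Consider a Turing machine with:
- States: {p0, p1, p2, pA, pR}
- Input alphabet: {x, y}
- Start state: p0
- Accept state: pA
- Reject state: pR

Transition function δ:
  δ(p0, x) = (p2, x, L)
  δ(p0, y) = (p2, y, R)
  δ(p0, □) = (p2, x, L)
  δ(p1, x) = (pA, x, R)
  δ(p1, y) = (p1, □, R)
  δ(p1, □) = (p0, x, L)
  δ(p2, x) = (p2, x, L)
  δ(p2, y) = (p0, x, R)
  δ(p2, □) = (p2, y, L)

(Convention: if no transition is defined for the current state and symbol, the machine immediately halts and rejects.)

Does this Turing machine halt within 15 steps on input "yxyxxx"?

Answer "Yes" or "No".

Execution trace:
Initial: [p0]yxyxxx
Step 1: δ(p0, y) = (p2, y, R) → y[p2]xyxxx
Step 2: δ(p2, x) = (p2, x, L) → [p2]yxyxxx
Step 3: δ(p2, y) = (p0, x, R) → x[p0]xyxxx
Step 4: δ(p0, x) = (p2, x, L) → [p2]xxyxxx
Step 5: δ(p2, x) = (p2, x, L) → [p2]□xxyxxx
Step 6: δ(p2, □) = (p2, y, L) → [p2]□yxxyxxx
Step 7: δ(p2, □) = (p2, y, L) → [p2]□yyxxyxxx
Step 8: δ(p2, □) = (p2, y, L) → [p2]□yyyxxyxxx
Step 9: δ(p2, □) = (p2, y, L) → [p2]□yyyyxxyxxx
Step 10: δ(p2, □) = (p2, y, L) → [p2]□yyyyyxxyxxx
Step 11: δ(p2, □) = (p2, y, L) → [p2]□yyyyyyxxyxxx
Step 12: δ(p2, □) = (p2, y, L) → [p2]□yyyyyyyxxyxxx
Step 13: δ(p2, □) = (p2, y, L) → [p2]□yyyyyyyyxxyxxx
Step 14: δ(p2, □) = (p2, y, L) → [p2]□yyyyyyyyyxxyxxx
Step 15: δ(p2, □) = (p2, y, L) → [p2]□yyyyyyyyyyxxyxxx

The machine has not reached a halting state after 15 steps.
The machine did not halt within the 15-step bound.

Answer: No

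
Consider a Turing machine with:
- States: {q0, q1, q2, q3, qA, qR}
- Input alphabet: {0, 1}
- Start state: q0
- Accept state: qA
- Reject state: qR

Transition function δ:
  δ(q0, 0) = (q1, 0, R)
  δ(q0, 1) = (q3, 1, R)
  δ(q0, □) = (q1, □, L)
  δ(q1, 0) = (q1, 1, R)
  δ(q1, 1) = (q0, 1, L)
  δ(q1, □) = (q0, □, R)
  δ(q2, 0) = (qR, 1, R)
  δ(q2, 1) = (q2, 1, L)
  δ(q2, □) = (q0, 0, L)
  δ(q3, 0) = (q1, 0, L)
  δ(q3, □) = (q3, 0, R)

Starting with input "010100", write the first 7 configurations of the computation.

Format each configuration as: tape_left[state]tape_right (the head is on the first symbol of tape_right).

Transitions applied:
Step 1: δ(q0, 0) = (q1, 0, R)
Step 2: δ(q1, 1) = (q0, 1, L)
Step 3: δ(q0, 0) = (q1, 0, R)
Step 4: δ(q1, 1) = (q0, 1, L)
Step 5: δ(q0, 0) = (q1, 0, R)
Step 6: δ(q1, 1) = (q0, 1, L)

The first 7 configurations are:
[q0]010100 ⊢ 0[q1]10100 ⊢ [q0]010100 ⊢ 0[q1]10100 ⊢ [q0]010100 ⊢ 0[q1]10100 ⊢ [q0]010100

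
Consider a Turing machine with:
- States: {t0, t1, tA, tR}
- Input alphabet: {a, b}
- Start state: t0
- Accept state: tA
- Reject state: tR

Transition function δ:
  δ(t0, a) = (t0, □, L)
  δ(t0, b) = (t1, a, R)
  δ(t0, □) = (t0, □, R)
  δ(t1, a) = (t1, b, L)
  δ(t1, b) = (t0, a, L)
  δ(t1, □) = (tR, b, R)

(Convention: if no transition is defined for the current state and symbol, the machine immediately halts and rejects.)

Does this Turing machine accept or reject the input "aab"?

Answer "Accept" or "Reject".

Execution trace:
Initial: [t0]aab
Step 1: δ(t0, a) = (t0, □, L) → [t0]□□ab
Step 2: δ(t0, □) = (t0, □, R) → □[t0]□ab
Step 3: δ(t0, □) = (t0, □, R) → □□[t0]ab
Step 4: δ(t0, a) = (t0, □, L) → □[t0]□□b
Step 5: δ(t0, □) = (t0, □, R) → □□[t0]□b
Step 6: δ(t0, □) = (t0, □, R) → □□□[t0]b
Step 7: δ(t0, b) = (t1, a, R) → □□□a[t1]□
Step 8: δ(t1, □) = (tR, b, R) → □□□ab[tR]□

The machine reaches the reject state tR and halts.

Answer: Reject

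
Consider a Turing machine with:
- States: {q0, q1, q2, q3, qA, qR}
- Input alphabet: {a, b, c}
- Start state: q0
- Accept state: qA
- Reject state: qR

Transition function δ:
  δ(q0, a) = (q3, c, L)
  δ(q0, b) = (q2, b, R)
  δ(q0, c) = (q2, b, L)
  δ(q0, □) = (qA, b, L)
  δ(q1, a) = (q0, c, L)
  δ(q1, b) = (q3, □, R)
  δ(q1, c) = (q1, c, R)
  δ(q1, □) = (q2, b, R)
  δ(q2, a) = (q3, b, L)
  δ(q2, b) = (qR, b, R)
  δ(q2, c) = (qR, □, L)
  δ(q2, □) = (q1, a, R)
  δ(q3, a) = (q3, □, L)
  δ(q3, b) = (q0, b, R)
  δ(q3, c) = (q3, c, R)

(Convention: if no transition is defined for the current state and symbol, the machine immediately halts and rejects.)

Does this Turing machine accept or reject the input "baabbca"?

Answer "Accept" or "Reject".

Execution trace:
Initial: [q0]baabbca
Step 1: δ(q0, b) = (q2, b, R) → b[q2]aabbca
Step 2: δ(q2, a) = (q3, b, L) → [q3]bbabbca
Step 3: δ(q3, b) = (q0, b, R) → b[q0]babbca
Step 4: δ(q0, b) = (q2, b, R) → bb[q2]abbca
Step 5: δ(q2, a) = (q3, b, L) → b[q3]bbbbca
Step 6: δ(q3, b) = (q0, b, R) → bb[q0]bbbca
Step 7: δ(q0, b) = (q2, b, R) → bbb[q2]bbca
Step 8: δ(q2, b) = (qR, b, R) → bbbb[qR]bca

The machine reaches the reject state qR and halts.

Answer: Reject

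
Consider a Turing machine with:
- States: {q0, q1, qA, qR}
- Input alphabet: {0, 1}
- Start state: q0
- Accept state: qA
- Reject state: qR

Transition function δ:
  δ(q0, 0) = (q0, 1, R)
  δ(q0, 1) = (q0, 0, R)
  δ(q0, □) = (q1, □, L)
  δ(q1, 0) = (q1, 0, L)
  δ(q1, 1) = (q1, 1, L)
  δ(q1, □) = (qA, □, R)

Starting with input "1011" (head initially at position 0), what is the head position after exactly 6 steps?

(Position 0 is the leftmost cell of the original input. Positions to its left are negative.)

Execution trace (head position shown):
Step 0: [q0]1011  (head at position 0)
Step 1: move right → 0[q0]011  (head at position 1)
Step 2: move right → 01[q0]11  (head at position 2)
Step 3: move right → 010[q0]1  (head at position 3)
Step 4: move right → 0100[q0]□  (head at position 4)
Step 5: move left → 010[q1]0□  (head at position 3)
Step 6: move left → 01[q1]00□  (head at position 2)

After 6 steps, the head is at position 2.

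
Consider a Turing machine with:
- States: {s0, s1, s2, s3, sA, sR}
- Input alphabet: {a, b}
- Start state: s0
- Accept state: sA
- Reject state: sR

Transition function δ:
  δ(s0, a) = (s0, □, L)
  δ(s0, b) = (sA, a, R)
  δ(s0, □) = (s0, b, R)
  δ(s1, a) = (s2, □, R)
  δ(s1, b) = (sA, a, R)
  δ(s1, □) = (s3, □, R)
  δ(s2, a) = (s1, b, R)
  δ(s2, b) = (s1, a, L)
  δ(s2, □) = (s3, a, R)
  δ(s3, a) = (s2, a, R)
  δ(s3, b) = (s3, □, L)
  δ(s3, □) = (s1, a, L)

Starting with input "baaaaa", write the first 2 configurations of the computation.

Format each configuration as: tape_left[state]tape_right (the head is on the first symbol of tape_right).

Transitions applied:
Step 1: δ(s0, b) = (sA, a, R)

The first 2 configurations are:
[s0]baaaaa ⊢ a[sA]aaaaa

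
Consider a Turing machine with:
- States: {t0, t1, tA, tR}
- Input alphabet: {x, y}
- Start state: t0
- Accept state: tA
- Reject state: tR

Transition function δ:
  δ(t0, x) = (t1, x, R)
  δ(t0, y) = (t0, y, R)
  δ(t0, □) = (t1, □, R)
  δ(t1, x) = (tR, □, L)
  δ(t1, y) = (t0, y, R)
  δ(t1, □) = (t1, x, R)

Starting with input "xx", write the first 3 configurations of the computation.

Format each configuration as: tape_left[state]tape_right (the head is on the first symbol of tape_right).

Transitions applied:
Step 1: δ(t0, x) = (t1, x, R)
Step 2: δ(t1, x) = (tR, □, L)

The first 3 configurations are:
[t0]xx ⊢ x[t1]x ⊢ [tR]x□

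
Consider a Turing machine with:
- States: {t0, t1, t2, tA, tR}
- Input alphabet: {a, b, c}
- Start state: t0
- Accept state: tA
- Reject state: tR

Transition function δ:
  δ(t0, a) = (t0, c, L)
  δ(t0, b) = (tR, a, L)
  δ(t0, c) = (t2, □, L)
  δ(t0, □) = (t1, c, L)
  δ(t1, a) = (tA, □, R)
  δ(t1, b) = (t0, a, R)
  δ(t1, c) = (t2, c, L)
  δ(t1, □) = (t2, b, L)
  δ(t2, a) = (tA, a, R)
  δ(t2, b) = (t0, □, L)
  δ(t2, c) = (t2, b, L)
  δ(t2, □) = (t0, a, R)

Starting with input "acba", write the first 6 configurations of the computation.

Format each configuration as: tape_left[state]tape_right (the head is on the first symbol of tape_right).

Transitions applied:
Step 1: δ(t0, a) = (t0, c, L)
Step 2: δ(t0, □) = (t1, c, L)
Step 3: δ(t1, □) = (t2, b, L)
Step 4: δ(t2, □) = (t0, a, R)
Step 5: δ(t0, b) = (tR, a, L)

The first 6 configurations are:
[t0]acba ⊢ [t0]□ccba ⊢ [t1]□cccba ⊢ [t2]□bcccba ⊢ a[t0]bcccba ⊢ [tR]aacccba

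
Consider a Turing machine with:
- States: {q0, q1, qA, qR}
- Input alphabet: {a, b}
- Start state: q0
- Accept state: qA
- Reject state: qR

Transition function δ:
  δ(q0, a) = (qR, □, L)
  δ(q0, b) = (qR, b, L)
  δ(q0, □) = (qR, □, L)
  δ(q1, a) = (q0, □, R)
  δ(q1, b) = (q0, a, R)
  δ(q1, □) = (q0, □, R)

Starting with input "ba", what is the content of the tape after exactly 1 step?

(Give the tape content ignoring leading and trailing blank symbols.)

Execution trace:
Initial: [q0]ba
Step 1: δ(q0, b) = (qR, b, L) → [qR]□ba

The machine reaches the reject state qR and halts.

After 1 step, the tape (ignoring leading/trailing blanks) is: ba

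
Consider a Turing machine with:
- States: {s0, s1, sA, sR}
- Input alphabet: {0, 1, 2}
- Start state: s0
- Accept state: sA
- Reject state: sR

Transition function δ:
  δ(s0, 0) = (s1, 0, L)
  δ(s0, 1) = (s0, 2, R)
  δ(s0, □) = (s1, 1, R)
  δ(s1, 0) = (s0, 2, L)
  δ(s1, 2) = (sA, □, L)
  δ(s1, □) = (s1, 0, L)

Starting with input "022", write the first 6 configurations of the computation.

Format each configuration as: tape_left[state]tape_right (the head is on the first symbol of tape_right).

Transitions applied:
Step 1: δ(s0, 0) = (s1, 0, L)
Step 2: δ(s1, □) = (s1, 0, L)
Step 3: δ(s1, □) = (s1, 0, L)
Step 4: δ(s1, □) = (s1, 0, L)
Step 5: δ(s1, □) = (s1, 0, L)

The first 6 configurations are:
[s0]022 ⊢ [s1]□022 ⊢ [s1]□0022 ⊢ [s1]□00022 ⊢ [s1]□000022 ⊢ [s1]□0000022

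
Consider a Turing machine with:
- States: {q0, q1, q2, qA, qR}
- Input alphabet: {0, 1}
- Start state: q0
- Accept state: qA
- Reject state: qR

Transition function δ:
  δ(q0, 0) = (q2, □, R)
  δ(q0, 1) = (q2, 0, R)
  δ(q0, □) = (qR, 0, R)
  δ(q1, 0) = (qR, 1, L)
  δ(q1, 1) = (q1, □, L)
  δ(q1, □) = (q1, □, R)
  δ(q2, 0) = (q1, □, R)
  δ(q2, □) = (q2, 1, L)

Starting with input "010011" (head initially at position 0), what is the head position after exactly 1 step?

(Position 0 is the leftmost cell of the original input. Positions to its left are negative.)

Execution trace (head position shown):
Step 0: [q0]010011  (head at position 0)
Step 1: move right → □[q2]10011  (head at position 1)

After 1 step, the head is at position 1.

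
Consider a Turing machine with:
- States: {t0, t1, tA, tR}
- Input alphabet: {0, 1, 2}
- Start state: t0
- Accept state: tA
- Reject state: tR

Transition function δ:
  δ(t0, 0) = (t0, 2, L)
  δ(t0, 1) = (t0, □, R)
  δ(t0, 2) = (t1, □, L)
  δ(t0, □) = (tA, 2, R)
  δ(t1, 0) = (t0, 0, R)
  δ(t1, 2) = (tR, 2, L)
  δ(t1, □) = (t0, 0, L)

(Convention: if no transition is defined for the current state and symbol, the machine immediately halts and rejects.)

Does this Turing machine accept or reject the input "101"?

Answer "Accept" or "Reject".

Execution trace:
Initial: [t0]101
Step 1: δ(t0, 1) = (t0, □, R) → □[t0]01
Step 2: δ(t0, 0) = (t0, 2, L) → [t0]□21
Step 3: δ(t0, □) = (tA, 2, R) → 2[tA]21

The machine reaches the accept state tA and halts.

Answer: Accept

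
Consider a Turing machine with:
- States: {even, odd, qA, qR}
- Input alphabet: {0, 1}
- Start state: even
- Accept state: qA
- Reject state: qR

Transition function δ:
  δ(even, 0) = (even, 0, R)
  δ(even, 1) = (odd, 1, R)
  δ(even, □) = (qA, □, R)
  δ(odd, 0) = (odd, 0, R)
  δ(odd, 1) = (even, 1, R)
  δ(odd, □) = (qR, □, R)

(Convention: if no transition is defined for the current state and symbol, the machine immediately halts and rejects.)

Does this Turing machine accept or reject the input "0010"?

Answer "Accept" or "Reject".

Execution trace:
Initial: [even]0010
Step 1: δ(even, 0) = (even, 0, R) → 0[even]010
Step 2: δ(even, 0) = (even, 0, R) → 00[even]10
Step 3: δ(even, 1) = (odd, 1, R) → 001[odd]0
Step 4: δ(odd, 0) = (odd, 0, R) → 0010[odd]□
Step 5: δ(odd, □) = (qR, □, R) → 0010□[qR]□

The machine reaches the reject state qR and halts.

Answer: Reject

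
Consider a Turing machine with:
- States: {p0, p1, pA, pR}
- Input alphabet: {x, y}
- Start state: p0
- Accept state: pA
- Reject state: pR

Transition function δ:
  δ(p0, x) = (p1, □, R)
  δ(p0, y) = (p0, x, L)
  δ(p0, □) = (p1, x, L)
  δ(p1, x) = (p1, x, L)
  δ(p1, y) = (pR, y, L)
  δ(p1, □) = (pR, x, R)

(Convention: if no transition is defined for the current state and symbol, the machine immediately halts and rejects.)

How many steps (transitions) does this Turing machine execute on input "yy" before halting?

Execution trace:
Initial: [p0]yy
Step 1: δ(p0, y) = (p0, x, L) → [p0]□xy
Step 2: δ(p0, □) = (p1, x, L) → [p1]□xxy
Step 3: δ(p1, □) = (pR, x, R) → x[pR]xxy

The machine reaches the reject state pR and halts.

The machine executed 3 steps before halting.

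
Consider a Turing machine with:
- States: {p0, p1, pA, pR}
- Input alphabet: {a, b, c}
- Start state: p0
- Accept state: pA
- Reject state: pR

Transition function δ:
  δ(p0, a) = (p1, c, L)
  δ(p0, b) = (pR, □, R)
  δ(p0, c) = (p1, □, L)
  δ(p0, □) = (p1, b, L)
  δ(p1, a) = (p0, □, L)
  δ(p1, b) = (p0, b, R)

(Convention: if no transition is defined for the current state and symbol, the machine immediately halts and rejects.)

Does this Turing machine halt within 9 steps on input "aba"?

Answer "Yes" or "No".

Execution trace:
Initial: [p0]aba
Step 1: δ(p0, a) = (p1, c, L) → [p1]□cba

No transition is defined for δ(p1, □). By convention the machine halts and rejects.
The machine halted after 1 step (within the 9-step bound).

Answer: Yes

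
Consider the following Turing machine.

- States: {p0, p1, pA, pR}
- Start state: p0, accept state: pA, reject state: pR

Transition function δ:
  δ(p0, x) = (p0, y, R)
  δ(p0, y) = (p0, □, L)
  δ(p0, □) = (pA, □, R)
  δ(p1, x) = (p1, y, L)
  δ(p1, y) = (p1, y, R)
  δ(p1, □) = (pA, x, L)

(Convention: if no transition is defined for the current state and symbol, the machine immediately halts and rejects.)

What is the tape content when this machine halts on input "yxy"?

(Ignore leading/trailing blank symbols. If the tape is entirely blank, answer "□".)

Execution trace:
Initial: [p0]yxy
Step 1: δ(p0, y) = (p0, □, L) → [p0]□□xy
Step 2: δ(p0, □) = (pA, □, R) → □[pA]□xy

The machine reaches the accept state pA and halts.

Final tape (ignoring leading/trailing blanks): xy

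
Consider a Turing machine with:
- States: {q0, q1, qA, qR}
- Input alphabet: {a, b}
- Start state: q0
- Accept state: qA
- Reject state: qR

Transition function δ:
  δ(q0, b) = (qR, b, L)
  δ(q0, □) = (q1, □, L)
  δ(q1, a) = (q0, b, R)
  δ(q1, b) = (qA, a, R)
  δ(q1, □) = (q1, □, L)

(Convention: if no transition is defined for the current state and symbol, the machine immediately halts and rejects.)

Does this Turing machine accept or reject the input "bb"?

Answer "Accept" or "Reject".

Execution trace:
Initial: [q0]bb
Step 1: δ(q0, b) = (qR, b, L) → [qR]□bb

The machine reaches the reject state qR and halts.

Answer: Reject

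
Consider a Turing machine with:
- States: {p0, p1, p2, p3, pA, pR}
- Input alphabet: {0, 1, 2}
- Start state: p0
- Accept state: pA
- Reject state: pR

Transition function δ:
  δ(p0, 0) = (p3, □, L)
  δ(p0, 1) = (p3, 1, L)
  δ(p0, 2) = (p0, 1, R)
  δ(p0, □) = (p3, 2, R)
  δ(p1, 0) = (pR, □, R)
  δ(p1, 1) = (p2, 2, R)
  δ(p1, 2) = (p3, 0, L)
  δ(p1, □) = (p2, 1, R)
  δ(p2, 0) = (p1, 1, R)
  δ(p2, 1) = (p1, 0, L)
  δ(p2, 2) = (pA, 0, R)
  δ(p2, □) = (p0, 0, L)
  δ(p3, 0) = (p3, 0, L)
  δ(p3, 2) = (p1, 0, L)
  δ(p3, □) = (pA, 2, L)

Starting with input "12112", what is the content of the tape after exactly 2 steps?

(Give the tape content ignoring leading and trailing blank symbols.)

Execution trace:
Initial: [p0]12112
Step 1: δ(p0, 1) = (p3, 1, L) → [p3]□12112
Step 2: δ(p3, □) = (pA, 2, L) → [pA]□212112

The machine reaches the accept state pA and halts.

After 2 steps, the tape (ignoring leading/trailing blanks) is: 212112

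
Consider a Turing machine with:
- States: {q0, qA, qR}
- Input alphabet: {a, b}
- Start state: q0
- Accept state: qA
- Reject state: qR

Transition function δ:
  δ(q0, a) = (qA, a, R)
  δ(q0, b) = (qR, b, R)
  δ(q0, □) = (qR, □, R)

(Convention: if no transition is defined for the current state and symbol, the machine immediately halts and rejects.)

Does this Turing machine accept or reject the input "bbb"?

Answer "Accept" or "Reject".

Execution trace:
Initial: [q0]bbb
Step 1: δ(q0, b) = (qR, b, R) → b[qR]bb

The machine reaches the reject state qR and halts.

Answer: Reject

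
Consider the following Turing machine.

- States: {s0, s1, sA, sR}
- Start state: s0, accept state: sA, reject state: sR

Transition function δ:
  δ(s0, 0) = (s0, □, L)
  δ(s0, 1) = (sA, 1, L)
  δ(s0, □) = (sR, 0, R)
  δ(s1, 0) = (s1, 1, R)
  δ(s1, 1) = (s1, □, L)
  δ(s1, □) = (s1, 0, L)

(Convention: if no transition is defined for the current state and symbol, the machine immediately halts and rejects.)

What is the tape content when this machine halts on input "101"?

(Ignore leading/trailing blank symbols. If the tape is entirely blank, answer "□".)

Execution trace:
Initial: [s0]101
Step 1: δ(s0, 1) = (sA, 1, L) → [sA]□101

The machine reaches the accept state sA and halts.

Final tape (ignoring leading/trailing blanks): 101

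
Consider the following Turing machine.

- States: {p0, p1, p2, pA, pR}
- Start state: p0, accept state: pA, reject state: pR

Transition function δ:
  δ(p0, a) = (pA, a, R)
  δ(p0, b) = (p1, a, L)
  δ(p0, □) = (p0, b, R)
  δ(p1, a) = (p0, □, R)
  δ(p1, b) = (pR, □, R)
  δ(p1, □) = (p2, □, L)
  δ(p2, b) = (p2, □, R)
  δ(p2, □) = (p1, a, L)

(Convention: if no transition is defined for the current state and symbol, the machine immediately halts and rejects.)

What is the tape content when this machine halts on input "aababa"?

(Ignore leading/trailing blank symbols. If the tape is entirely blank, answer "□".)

Execution trace:
Initial: [p0]aababa
Step 1: δ(p0, a) = (pA, a, R) → a[pA]ababa

The machine reaches the accept state pA and halts.

Final tape (ignoring leading/trailing blanks): aababa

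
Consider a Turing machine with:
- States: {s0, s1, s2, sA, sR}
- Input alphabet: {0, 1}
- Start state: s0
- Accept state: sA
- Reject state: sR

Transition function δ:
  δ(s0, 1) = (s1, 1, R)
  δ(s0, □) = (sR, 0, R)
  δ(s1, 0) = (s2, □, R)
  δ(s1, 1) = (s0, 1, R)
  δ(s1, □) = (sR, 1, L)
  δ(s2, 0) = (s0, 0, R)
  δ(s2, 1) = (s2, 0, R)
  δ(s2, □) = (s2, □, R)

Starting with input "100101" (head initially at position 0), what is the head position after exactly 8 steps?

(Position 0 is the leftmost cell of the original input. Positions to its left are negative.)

Execution trace (head position shown):
Step 0: [s0]100101  (head at position 0)
Step 1: move right → 1[s1]00101  (head at position 1)
Step 2: move right → 1□[s2]0101  (head at position 2)
Step 3: move right → 1□0[s0]101  (head at position 3)
Step 4: move right → 1□01[s1]01  (head at position 4)
Step 5: move right → 1□01□[s2]1  (head at position 5)
Step 6: move right → 1□01□0[s2]□  (head at position 6)
Step 7: move right → 1□01□0□[s2]□  (head at position 7)
Step 8: move right → 1□01□0□□[s2]□  (head at position 8)

After 8 steps, the head is at position 8.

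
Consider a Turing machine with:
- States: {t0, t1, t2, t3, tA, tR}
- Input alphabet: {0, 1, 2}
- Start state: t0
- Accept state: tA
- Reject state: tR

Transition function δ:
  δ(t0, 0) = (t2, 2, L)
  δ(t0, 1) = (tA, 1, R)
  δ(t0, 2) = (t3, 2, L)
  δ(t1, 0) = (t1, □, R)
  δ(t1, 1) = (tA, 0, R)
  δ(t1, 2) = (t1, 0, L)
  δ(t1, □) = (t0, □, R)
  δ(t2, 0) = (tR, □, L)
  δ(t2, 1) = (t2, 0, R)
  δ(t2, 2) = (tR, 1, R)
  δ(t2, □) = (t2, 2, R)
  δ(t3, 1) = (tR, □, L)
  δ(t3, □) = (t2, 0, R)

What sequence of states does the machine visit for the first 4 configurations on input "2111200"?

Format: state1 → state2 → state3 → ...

Execution trace:
Initial: [t0]2111200
Step 1: δ(t0, 2) = (t3, 2, L) → [t3]□2111200
Step 2: δ(t3, □) = (t2, 0, R) → 0[t2]2111200
Step 3: δ(t2, 2) = (tR, 1, R) → 01[tR]111200

The machine reaches the reject state tR and halts.

State sequence: t0 → t3 → t2 → tR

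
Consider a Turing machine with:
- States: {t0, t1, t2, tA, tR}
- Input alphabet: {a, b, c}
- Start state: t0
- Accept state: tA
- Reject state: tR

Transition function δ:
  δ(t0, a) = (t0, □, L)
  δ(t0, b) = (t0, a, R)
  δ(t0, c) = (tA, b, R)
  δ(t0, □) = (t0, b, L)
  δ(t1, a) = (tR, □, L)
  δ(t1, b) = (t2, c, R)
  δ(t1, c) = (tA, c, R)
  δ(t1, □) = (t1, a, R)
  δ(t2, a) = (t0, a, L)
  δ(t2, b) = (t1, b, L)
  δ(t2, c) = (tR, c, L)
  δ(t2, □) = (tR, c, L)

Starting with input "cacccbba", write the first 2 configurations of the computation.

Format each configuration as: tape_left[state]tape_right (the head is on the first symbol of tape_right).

Transitions applied:
Step 1: δ(t0, c) = (tA, b, R)

The first 2 configurations are:
[t0]cacccbba ⊢ b[tA]acccbba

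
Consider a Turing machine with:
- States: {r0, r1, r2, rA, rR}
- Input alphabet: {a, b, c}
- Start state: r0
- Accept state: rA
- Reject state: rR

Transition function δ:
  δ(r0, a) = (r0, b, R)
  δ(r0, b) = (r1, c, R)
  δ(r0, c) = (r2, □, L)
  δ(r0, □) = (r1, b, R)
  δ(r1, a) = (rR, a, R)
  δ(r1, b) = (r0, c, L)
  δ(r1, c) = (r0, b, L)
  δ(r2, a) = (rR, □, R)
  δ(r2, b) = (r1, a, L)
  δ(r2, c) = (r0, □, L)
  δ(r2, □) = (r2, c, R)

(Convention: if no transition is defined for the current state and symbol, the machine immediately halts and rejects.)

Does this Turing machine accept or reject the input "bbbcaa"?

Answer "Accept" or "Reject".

Execution trace:
Initial: [r0]bbbcaa
Step 1: δ(r0, b) = (r1, c, R) → c[r1]bbcaa
Step 2: δ(r1, b) = (r0, c, L) → [r0]ccbcaa
Step 3: δ(r0, c) = (r2, □, L) → [r2]□□cbcaa
Step 4: δ(r2, □) = (r2, c, R) → c[r2]□cbcaa
Step 5: δ(r2, □) = (r2, c, R) → cc[r2]cbcaa
Step 6: δ(r2, c) = (r0, □, L) → c[r0]c□bcaa
Step 7: δ(r0, c) = (r2, □, L) → [r2]c□□bcaa
Step 8: δ(r2, c) = (r0, □, L) → [r0]□□□□bcaa
Step 9: δ(r0, □) = (r1, b, R) → b[r1]□□□bcaa

No transition is defined for δ(r1, □). By convention the machine halts and rejects.

Answer: Reject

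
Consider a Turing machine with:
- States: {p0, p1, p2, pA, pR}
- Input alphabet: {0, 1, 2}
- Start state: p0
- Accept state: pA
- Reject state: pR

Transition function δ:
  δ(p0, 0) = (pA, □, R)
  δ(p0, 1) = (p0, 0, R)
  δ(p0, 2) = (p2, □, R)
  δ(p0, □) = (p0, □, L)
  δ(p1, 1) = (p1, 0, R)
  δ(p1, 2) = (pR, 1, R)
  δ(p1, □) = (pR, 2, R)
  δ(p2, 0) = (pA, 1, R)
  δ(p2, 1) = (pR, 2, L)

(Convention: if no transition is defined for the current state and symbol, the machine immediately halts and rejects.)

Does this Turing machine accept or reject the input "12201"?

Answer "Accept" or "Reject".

Execution trace:
Initial: [p0]12201
Step 1: δ(p0, 1) = (p0, 0, R) → 0[p0]2201
Step 2: δ(p0, 2) = (p2, □, R) → 0□[p2]201

No transition is defined for δ(p2, 2). By convention the machine halts and rejects.

Answer: Reject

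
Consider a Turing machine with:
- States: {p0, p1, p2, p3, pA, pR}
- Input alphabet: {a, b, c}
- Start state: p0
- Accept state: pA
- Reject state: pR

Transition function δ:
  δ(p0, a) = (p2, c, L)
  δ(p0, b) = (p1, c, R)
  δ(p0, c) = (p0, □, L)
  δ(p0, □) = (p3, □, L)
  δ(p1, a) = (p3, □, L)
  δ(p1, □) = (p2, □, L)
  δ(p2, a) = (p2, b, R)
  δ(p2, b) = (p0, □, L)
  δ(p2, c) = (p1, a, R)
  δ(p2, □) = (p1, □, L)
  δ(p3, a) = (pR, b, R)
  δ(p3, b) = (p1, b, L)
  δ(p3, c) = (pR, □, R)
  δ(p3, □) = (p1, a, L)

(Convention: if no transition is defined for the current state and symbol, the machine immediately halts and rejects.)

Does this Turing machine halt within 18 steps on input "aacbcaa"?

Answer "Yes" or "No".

Execution trace:
Initial: [p0]aacbcaa
Step 1: δ(p0, a) = (p2, c, L) → [p2]□cacbcaa
Step 2: δ(p2, □) = (p1, □, L) → [p1]□□cacbcaa
Step 3: δ(p1, □) = (p2, □, L) → [p2]□□□cacbcaa
Step 4: δ(p2, □) = (p1, □, L) → [p1]□□□□cacbcaa
Step 5: δ(p1, □) = (p2, □, L) → [p2]□□□□□cacbcaa
Step 6: δ(p2, □) = (p1, □, L) → [p1]□□□□□□cacbcaa
Step 7: δ(p1, □) = (p2, □, L) → [p2]□□□□□□□cacbcaa
Step 8: δ(p2, □) = (p1, □, L) → [p1]□□□□□□□□cacbcaa
Step 9: δ(p1, □) = (p2, □, L) → [p2]□□□□□□□□□cacbcaa
Step 10: δ(p2, □) = (p1, □, L) → [p1]□□□□□□□□□□cacbcaa
Step 11: δ(p1, □) = (p2, □, L) → [p2]□□□□□□□□□□□cacbcaa
Step 12: δ(p2, □) = (p1, □, L) → [p1]□□□□□□□□□□□□cacbcaa
Step 13: δ(p1, □) = (p2, □, L) → [p2]□□□□□□□□□□□□□cacbcaa
Step 14: δ(p2, □) = (p1, □, L) → [p1]□□□□□□□□□□□□□□cacbcaa
Step 15: δ(p1, □) = (p2, □, L) → [p2]□□□□□□□□□□□□□□□cacbcaa
Step 16: δ(p2, □) = (p1, □, L) → [p1]□□□□□□□□□□□□□□□□cacbcaa
Step 17: δ(p1, □) = (p2, □, L) → [p2]□□□□□□□□□□□□□□□□□cacbcaa
Step 18: δ(p2, □) = (p1, □, L) → [p1]□□□□□□□□□□□□□□□□□□cacbcaa

The machine has not reached a halting state after 18 steps.
The machine did not halt within the 18-step bound.

Answer: No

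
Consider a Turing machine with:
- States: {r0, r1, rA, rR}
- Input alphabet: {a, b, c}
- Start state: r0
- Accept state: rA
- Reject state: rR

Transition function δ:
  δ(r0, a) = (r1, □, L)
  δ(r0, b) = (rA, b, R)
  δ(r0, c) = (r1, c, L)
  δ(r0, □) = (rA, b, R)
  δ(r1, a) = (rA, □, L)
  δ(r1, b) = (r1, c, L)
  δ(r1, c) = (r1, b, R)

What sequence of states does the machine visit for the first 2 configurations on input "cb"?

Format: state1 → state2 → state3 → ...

Execution trace:
Initial: [r0]cb
Step 1: δ(r0, c) = (r1, c, L) → [r1]□cb

No transition is defined for δ(r1, □). By convention the machine halts and rejects.

State sequence: r0 → r1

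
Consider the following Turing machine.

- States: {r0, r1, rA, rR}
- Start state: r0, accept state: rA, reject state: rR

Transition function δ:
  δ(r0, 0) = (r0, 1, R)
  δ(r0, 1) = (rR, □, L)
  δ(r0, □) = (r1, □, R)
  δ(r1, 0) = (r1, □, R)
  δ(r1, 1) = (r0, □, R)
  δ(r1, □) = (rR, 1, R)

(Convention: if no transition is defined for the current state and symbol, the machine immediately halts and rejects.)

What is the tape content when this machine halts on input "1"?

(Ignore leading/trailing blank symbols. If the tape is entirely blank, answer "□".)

Execution trace:
Initial: [r0]1
Step 1: δ(r0, 1) = (rR, □, L) → [rR]□□

The machine reaches the reject state rR and halts.

Final tape (ignoring leading/trailing blanks): □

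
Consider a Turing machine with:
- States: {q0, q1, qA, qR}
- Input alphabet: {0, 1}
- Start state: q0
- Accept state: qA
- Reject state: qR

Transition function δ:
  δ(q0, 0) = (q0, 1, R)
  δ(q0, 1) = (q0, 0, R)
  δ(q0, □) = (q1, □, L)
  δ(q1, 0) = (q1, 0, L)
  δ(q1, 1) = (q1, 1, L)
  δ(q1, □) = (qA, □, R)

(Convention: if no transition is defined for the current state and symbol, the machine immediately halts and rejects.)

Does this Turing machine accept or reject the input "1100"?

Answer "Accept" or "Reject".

Execution trace:
Initial: [q0]1100
Step 1: δ(q0, 1) = (q0, 0, R) → 0[q0]100
Step 2: δ(q0, 1) = (q0, 0, R) → 00[q0]00
Step 3: δ(q0, 0) = (q0, 1, R) → 001[q0]0
Step 4: δ(q0, 0) = (q0, 1, R) → 0011[q0]□
Step 5: δ(q0, □) = (q1, □, L) → 001[q1]1□
Step 6: δ(q1, 1) = (q1, 1, L) → 00[q1]11□
Step 7: δ(q1, 1) = (q1, 1, L) → 0[q1]011□
Step 8: δ(q1, 0) = (q1, 0, L) → [q1]0011□
Step 9: δ(q1, 0) = (q1, 0, L) → [q1]□0011□
Step 10: δ(q1, □) = (qA, □, R) → □[qA]0011□

The machine reaches the accept state qA and halts.

Answer: Accept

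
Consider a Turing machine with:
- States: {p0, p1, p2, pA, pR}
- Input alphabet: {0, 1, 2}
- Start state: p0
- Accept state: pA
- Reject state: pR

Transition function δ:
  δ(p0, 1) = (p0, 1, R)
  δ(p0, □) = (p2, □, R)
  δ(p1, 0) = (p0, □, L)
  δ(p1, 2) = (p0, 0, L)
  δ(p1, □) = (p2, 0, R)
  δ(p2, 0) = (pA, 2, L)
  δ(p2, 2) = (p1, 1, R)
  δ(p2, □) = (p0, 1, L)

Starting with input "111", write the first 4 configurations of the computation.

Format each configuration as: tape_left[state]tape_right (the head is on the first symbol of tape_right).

Transitions applied:
Step 1: δ(p0, 1) = (p0, 1, R)
Step 2: δ(p0, 1) = (p0, 1, R)
Step 3: δ(p0, 1) = (p0, 1, R)

The first 4 configurations are:
[p0]111 ⊢ 1[p0]11 ⊢ 11[p0]1 ⊢ 111[p0]□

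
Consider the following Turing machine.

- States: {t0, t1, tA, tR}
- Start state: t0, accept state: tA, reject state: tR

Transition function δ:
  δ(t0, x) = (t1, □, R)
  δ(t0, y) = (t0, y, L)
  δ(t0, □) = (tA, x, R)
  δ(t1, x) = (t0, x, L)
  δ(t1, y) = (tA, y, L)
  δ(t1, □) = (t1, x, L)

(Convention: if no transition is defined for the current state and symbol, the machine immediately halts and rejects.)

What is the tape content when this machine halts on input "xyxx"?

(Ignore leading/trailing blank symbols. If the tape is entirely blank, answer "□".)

Execution trace:
Initial: [t0]xyxx
Step 1: δ(t0, x) = (t1, □, R) → □[t1]yxx
Step 2: δ(t1, y) = (tA, y, L) → [tA]□yxx

The machine reaches the accept state tA and halts.

Final tape (ignoring leading/trailing blanks): yxx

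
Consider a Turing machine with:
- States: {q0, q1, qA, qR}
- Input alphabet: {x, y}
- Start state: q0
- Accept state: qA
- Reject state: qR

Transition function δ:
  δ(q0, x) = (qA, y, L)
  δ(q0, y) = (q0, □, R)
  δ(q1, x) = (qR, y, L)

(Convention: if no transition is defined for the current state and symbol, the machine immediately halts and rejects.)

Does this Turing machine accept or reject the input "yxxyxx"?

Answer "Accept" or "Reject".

Execution trace:
Initial: [q0]yxxyxx
Step 1: δ(q0, y) = (q0, □, R) → □[q0]xxyxx
Step 2: δ(q0, x) = (qA, y, L) → [qA]□yxyxx

The machine reaches the accept state qA and halts.

Answer: Accept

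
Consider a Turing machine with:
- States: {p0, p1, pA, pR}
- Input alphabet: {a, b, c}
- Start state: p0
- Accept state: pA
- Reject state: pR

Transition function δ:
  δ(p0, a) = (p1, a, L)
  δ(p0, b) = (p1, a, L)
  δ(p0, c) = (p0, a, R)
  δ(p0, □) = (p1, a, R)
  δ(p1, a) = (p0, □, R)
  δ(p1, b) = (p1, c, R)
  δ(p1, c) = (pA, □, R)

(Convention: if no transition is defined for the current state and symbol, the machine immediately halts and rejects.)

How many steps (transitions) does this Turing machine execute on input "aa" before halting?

Execution trace:
Initial: [p0]aa
Step 1: δ(p0, a) = (p1, a, L) → [p1]□aa

No transition is defined for δ(p1, □). By convention the machine halts and rejects.

The machine executed 1 step before halting.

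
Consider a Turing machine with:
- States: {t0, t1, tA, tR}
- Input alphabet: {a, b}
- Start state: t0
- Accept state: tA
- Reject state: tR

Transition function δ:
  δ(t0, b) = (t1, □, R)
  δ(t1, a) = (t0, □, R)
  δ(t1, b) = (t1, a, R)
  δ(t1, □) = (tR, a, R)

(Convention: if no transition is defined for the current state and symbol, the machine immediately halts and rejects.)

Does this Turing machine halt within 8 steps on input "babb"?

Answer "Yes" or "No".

Execution trace:
Initial: [t0]babb
Step 1: δ(t0, b) = (t1, □, R) → □[t1]abb
Step 2: δ(t1, a) = (t0, □, R) → □□[t0]bb
Step 3: δ(t0, b) = (t1, □, R) → □□□[t1]b
Step 4: δ(t1, b) = (t1, a, R) → □□□a[t1]□
Step 5: δ(t1, □) = (tR, a, R) → □□□aa[tR]□

The machine reaches the reject state tR and halts.
The machine halted after 5 steps (within the 8-step bound).

Answer: Yes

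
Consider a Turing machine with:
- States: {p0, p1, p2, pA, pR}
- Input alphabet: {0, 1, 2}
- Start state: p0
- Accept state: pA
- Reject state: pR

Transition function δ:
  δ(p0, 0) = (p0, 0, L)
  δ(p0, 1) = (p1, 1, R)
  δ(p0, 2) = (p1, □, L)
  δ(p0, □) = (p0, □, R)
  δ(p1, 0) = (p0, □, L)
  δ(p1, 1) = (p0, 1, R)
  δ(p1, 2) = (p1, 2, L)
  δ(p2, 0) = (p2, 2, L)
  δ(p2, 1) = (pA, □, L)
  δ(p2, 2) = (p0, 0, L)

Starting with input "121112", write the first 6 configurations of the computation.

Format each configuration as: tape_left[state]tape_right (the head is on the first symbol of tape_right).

Transitions applied:
Step 1: δ(p0, 1) = (p1, 1, R)
Step 2: δ(p1, 2) = (p1, 2, L)
Step 3: δ(p1, 1) = (p0, 1, R)
Step 4: δ(p0, 2) = (p1, □, L)
Step 5: δ(p1, 1) = (p0, 1, R)

The first 6 configurations are:
[p0]121112 ⊢ 1[p1]21112 ⊢ [p1]121112 ⊢ 1[p0]21112 ⊢ [p1]1□1112 ⊢ 1[p0]□1112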